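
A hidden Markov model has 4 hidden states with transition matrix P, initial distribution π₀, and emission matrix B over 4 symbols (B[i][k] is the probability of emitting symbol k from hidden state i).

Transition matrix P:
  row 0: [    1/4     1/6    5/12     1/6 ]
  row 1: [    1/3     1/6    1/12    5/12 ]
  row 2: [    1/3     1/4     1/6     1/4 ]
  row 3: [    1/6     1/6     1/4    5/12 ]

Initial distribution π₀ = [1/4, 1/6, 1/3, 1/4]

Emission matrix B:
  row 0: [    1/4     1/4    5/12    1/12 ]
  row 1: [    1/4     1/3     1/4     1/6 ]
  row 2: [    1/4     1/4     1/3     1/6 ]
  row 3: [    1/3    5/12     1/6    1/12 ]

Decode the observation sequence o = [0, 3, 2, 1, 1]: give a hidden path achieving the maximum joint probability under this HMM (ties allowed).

t=0: δ = [6.250e-02, 4.167e-02, 8.333e-02, 8.333e-02]  (obs o_0=0)
t=1: δ = [2.315e-03, 3.472e-03, 4.340e-03, 2.894e-03]  ψ = [2, 2, 0, 3]  (obs o_1=3)
t=2: δ = [6.028e-04, 2.713e-04, 3.215e-04, 2.411e-04]  ψ = [2, 2, 0, 1]  (obs o_2=2)
t=3: δ = [3.768e-05, 3.349e-05, 6.279e-05, 4.710e-05]  ψ = [0, 0, 0, 1]  (obs o_3=1)
t=4: δ = [5.233e-06, 5.233e-06, 3.925e-06, 8.176e-06]  ψ = [2, 2, 0, 3]  (obs o_4=1)
backtrack: best end state = 3; path = [0, 2, 1, 3, 3]

path = [0, 2, 1, 3, 3]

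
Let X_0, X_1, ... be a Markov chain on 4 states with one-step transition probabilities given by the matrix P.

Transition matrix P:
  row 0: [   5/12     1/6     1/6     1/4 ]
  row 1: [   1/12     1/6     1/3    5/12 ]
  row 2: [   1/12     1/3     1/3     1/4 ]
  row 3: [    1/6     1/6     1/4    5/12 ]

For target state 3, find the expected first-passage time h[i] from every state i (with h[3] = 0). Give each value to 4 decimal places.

First-step conditioning: h[3] = 0; for i ≠ 3, h[i] = 1 + Σ_k P[i][k]·h[k].
  h[0] = 1 + 5/12·h[0] + 1/6·h[1] + 1/6·h[2]
  h[1] = 1 + 1/12·h[0] + 1/6·h[1] + 1/3·h[2]
  h[2] = 1 + 1/12·h[0] + 1/3·h[1] + 1/3·h[2]
Solving the 3×3 linear system over states ≠ 3 gives exactly h = [116/33, 32/11, 112/33, 0] (h[3] = 0 is the target).

h = [3.5152, 2.9091, 3.3939, 0.0000]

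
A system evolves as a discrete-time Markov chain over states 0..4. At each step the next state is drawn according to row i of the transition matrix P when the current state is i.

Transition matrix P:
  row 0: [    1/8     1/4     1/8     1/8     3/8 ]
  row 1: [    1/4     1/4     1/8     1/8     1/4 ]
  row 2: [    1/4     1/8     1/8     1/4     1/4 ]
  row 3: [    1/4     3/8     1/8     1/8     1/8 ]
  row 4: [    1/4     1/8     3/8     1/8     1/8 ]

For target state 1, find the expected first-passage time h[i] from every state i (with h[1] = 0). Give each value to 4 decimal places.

First-step conditioning: h[1] = 0; for i ≠ 1, h[i] = 1 + Σ_k P[i][k]·h[k].
  h[0] = 1 + 1/8·h[0] + 1/8·h[2] + 1/8·h[3] + 3/8·h[4]
  h[2] = 1 + 1/4·h[0] + 1/8·h[2] + 1/4·h[3] + 1/4·h[4]
  h[3] = 1 + 1/4·h[0] + 1/8·h[2] + 1/8·h[3] + 1/8·h[4]
  h[4] = 1 + 1/4·h[0] + 3/8·h[2] + 1/8·h[3] + 1/8·h[4]
Solving the 4×4 linear system over states ≠ 1 gives exactly h = [220/47, 0, 240/47, 186/47, 246/47] (h[1] = 0 is the target).

h = [4.6809, 0.0000, 5.1064, 3.9574, 5.2340]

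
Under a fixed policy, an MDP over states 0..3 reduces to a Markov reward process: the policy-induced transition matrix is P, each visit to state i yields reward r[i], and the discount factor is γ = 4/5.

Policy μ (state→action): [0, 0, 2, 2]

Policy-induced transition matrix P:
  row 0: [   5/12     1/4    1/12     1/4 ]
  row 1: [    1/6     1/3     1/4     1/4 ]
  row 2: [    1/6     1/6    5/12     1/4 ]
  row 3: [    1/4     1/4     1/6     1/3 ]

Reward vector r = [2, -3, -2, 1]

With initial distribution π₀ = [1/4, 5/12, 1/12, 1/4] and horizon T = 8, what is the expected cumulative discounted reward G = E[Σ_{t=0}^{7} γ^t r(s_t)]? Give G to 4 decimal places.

G = -2.0462

t=0: π = [0.2500, 0.4167, 0.0833, 0.2500], E[r] = -0.6667, γ^t·E[r] = -0.666667, running G = -0.666667
t=1: π = [0.2500, 0.2778, 0.2014, 0.2708], E[r] = -0.4653, γ^t·E[r] = -0.372222, running G = -1.038889
t=2: π = [0.2517, 0.2564, 0.2193, 0.2726], E[r] = -0.4317, γ^t·E[r] = -0.276296, running G = -1.315185
t=3: π = [0.2523, 0.2531, 0.2219, 0.2727], E[r] = -0.4257, γ^t·E[r] = -0.217951, running G = -1.533136
t=4: π = [0.2525, 0.2526, 0.2222, 0.2727], E[r] = -0.4245, γ^t·E[r] = -0.173890, running G = -1.707026
t=5: π = [0.2525, 0.2525, 0.2222, 0.2727], E[r] = -0.4243, γ^t·E[r] = -0.139036, running G = -1.846062
t=6: π = [0.2525, 0.2525, 0.2222, 0.2727], E[r] = -0.4243, γ^t·E[r] = -0.111216, running G = -1.957278
t=7: π = [0.2525, 0.2525, 0.2222, 0.2727], E[r] = -0.4242, γ^t·E[r] = -0.088971, running G = -2.046249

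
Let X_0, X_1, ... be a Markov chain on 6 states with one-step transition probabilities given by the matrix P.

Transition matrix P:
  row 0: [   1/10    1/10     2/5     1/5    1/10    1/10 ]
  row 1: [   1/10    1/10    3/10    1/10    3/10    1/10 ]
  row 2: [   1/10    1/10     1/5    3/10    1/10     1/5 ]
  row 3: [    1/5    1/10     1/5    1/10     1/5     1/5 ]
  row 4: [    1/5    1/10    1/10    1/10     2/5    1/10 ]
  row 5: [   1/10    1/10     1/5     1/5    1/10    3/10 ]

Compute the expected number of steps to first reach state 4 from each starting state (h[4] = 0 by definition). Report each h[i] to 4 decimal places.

h = [7.1606, 5.7977, 7.1083, 6.5203, 0.0000, 7.1737]

First-step conditioning: h[4] = 0; for i ≠ 4, h[i] = 1 + Σ_k P[i][k]·h[k].
  h[0] = 1 + 1/10·h[0] + 1/10·h[1] + 2/5·h[2] + 1/5·h[3] + 1/10·h[5]
  h[1] = 1 + 1/10·h[0] + 1/10·h[1] + 3/10·h[2] + 1/10·h[3] + 1/10·h[5]
  h[2] = 1 + 1/10·h[0] + 1/10·h[1] + 1/5·h[2] + 3/10·h[3] + 1/5·h[5]
  h[3] = 1 + 1/5·h[0] + 1/10·h[1] + 1/5·h[2] + 1/10·h[3] + 1/5·h[5]
  h[5] = 1 + 1/10·h[0] + 1/10·h[1] + 1/5·h[2] + 1/5·h[3] + 3/10·h[5]
Solving the 5×5 linear system over states ≠ 4 gives exactly h = [54800/7653, 14790/2551, 54400/7653, 49900/7653, 0, 18300/2551] (h[4] = 0 is the target).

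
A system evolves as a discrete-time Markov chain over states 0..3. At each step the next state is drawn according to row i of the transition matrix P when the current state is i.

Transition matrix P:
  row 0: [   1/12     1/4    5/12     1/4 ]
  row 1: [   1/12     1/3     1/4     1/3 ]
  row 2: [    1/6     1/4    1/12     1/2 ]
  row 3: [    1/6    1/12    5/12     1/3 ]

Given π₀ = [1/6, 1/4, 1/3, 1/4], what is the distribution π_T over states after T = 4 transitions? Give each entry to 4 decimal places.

t=0: π = [0.1667, 0.2500, 0.3333, 0.2500]
t=1: π = [0.1319, 0.2292, 0.2639, 0.3750]
t=2: π = [0.1366, 0.2066, 0.2905, 0.3663]
t=3: π = [0.1381, 0.2062, 0.2854, 0.3704]
t=4: π = [0.1380, 0.2055, 0.2872, 0.3694]

π = [0.1380, 0.2055, 0.2872, 0.3694]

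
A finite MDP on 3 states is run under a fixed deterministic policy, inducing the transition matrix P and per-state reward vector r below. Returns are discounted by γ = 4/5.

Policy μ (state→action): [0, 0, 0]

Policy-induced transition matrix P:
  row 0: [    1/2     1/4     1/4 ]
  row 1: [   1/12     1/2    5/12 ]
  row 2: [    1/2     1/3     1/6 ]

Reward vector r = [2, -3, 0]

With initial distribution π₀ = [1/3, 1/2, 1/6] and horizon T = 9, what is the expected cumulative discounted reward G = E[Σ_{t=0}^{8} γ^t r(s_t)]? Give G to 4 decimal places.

G = -2.3500

t=0: π = [0.3333, 0.5000, 0.1667], E[r] = -0.8333, γ^t·E[r] = -0.833333, running G = -0.833333
t=1: π = [0.2917, 0.3889, 0.3194], E[r] = -0.5833, γ^t·E[r] = -0.466667, running G = -1.300000
t=2: π = [0.3380, 0.3738, 0.2882], E[r] = -0.4456, γ^t·E[r] = -0.285185, running G = -1.585185
t=3: π = [0.3442, 0.3675, 0.2883], E[r] = -0.4140, γ^t·E[r] = -0.211951, running G = -1.797136
t=4: π = [0.3469, 0.3659, 0.2872], E[r] = -0.4039, γ^t·E[r] = -0.165442, running G = -1.962578
t=5: π = [0.3475, 0.3654, 0.2870], E[r] = -0.4011, γ^t·E[r] = -0.131444, running G = -2.094022
t=6: π = [0.3477, 0.3653, 0.2870], E[r] = -0.4003, γ^t·E[r] = -0.104943, running G = -2.198965
t=7: π = [0.3478, 0.3652, 0.2870], E[r] = -0.4001, γ^t·E[r] = -0.083906, running G = -2.282871
t=8: π = [0.3478, 0.3652, 0.2870], E[r] = -0.4000, γ^t·E[r] = -0.067113, running G = -2.349984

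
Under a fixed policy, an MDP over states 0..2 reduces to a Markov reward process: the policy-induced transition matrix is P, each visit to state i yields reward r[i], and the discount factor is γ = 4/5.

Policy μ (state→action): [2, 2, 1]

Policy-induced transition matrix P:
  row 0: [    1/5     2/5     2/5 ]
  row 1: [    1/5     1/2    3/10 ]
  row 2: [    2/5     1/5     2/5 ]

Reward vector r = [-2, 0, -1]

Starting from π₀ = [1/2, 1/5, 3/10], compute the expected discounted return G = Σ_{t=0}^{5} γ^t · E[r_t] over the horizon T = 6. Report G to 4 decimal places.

G = -3.7423

t=0: π = [0.5000, 0.2000, 0.3000], E[r] = -1.3000, γ^t·E[r] = -1.300000, running G = -1.300000
t=1: π = [0.2600, 0.3600, 0.3800], E[r] = -0.9000, γ^t·E[r] = -0.720000, running G = -2.020000
t=2: π = [0.2760, 0.3600, 0.3640], E[r] = -0.9160, γ^t·E[r] = -0.586240, running G = -2.606240
t=3: π = [0.2728, 0.3632, 0.3640], E[r] = -0.9096, γ^t·E[r] = -0.465715, running G = -3.071955
t=4: π = [0.2728, 0.3635, 0.3637], E[r] = -0.9093, γ^t·E[r] = -0.372441, running G = -3.444396
t=5: π = [0.2727, 0.3636, 0.3636], E[r] = -0.9091, γ^t·E[r] = -0.297900, running G = -3.742297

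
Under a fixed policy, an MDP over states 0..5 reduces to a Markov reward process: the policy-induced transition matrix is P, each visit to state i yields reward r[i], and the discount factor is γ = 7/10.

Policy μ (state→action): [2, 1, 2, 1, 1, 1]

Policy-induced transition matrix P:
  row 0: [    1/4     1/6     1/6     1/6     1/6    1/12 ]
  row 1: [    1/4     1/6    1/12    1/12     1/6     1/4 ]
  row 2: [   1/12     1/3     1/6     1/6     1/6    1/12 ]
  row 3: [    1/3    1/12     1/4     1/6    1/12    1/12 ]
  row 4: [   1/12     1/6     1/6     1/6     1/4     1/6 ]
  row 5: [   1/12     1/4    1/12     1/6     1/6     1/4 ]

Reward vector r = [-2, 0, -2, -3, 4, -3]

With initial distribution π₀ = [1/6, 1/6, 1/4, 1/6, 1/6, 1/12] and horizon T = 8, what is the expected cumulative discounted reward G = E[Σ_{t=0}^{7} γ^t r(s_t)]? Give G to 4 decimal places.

G = -2.8542

t=0: π = [0.1667, 0.1667, 0.2500, 0.1667, 0.1667, 0.0833], E[r] = -0.9167, γ^t·E[r] = -0.916667, running G = -0.916667
t=1: π = [0.1806, 0.2014, 0.1597, 0.1528, 0.1667, 0.1389], E[r] = -0.8889, γ^t·E[r] = -0.622222, running G = -1.538889
t=2: π = [0.1852, 0.1921, 0.1510, 0.1499, 0.1678, 0.1539], E[r] = -0.9126, γ^t·E[r] = -0.447182, running G = -1.986071
t=3: π = [0.1837, 0.1922, 0.1503, 0.1507, 0.1682, 0.1550], E[r] = -0.9123, γ^t·E[r] = -0.312928, running G = -2.298999
t=4: π = [0.1836, 0.1921, 0.1503, 0.1507, 0.1681, 0.1552], E[r] = -0.9129, γ^t·E[r] = -0.219198, running G = -2.518197
t=5: π = [0.1836, 0.1921, 0.1503, 0.1507, 0.1681, 0.1552], E[r] = -0.9130, γ^t·E[r] = -0.153441, running G = -2.671638
t=6: π = [0.1836, 0.1921, 0.1503, 0.1507, 0.1681, 0.1552], E[r] = -0.9130, γ^t·E[r] = -0.107410, running G = -2.779048
t=7: π = [0.1836, 0.1921, 0.1503, 0.1507, 0.1681, 0.1552], E[r] = -0.9130, γ^t·E[r] = -0.075187, running G = -2.854235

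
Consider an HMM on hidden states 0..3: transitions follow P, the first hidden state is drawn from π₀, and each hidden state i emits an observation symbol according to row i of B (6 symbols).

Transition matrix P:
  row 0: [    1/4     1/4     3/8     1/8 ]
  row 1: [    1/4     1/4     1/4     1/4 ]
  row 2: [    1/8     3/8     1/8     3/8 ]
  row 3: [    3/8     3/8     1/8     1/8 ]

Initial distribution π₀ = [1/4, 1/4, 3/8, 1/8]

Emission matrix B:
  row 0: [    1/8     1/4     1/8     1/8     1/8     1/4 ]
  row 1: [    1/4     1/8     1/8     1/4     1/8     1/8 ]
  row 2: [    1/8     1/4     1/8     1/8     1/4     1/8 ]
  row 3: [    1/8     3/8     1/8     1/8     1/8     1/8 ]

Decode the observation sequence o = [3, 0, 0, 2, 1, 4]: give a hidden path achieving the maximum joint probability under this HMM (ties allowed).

t=0: δ = [3.125e-02, 6.250e-02, 4.688e-02, 1.562e-02]  (obs o_0=3)
t=1: δ = [1.953e-03, 4.395e-03, 1.953e-03, 2.197e-03]  ψ = [1, 2, 1, 2]  (obs o_1=0)
t=2: δ = [1.373e-04, 2.747e-04, 1.373e-04, 1.373e-04]  ψ = [1, 1, 1, 1]  (obs o_2=0)
t=3: δ = [8.583e-06, 8.583e-06, 8.583e-06, 8.583e-06]  ψ = [1, 1, 1, 1]  (obs o_3=2)
t=4: δ = [8.047e-07, 4.023e-07, 8.047e-07, 1.207e-06]  ψ = [3, 2, 0, 2]  (obs o_4=1)
t=5: δ = [5.658e-08, 5.658e-08, 7.544e-08, 3.772e-08]  ψ = [3, 3, 0, 2]  (obs o_5=4)
backtrack: best end state = 2; path = [2, 1, 1, 3, 0, 2]

path = [2, 1, 1, 3, 0, 2]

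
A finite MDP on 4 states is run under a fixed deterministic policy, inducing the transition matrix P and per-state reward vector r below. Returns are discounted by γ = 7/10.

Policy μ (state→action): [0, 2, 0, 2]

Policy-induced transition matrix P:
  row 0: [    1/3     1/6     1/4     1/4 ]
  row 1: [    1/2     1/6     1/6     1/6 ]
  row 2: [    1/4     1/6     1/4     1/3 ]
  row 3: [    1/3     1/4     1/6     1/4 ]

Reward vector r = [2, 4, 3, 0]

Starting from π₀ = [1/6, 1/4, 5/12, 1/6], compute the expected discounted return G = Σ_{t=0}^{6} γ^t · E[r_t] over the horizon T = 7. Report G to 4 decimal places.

t=0: π = [0.1667, 0.2500, 0.4167, 0.1667], E[r] = 2.5833, γ^t·E[r] = 2.583333, running G = 2.583333
t=1: π = [0.3403, 0.1806, 0.2153, 0.2639], E[r] = 2.0486, γ^t·E[r] = 1.434028, running G = 4.017361
t=2: π = [0.3455, 0.1887, 0.2130, 0.2529], E[r] = 2.0845, γ^t·E[r] = 1.021400, running G = 5.038762
t=3: π = [0.3470, 0.1877, 0.2132, 0.2520], E[r] = 2.0846, γ^t·E[r] = 0.715030, running G = 5.753792
t=4: π = [0.3469, 0.1877, 0.2134, 0.2521], E[r] = 2.0844, γ^t·E[r] = 0.500476, running G = 6.254267
t=5: π = [0.3468, 0.1877, 0.2134, 0.2521], E[r] = 2.0844, γ^t·E[r] = 0.350329, running G = 6.604596
t=6: π = [0.3468, 0.1877, 0.2133, 0.2521], E[r] = 2.0844, γ^t·E[r] = 0.245231, running G = 6.849827

G = 6.8498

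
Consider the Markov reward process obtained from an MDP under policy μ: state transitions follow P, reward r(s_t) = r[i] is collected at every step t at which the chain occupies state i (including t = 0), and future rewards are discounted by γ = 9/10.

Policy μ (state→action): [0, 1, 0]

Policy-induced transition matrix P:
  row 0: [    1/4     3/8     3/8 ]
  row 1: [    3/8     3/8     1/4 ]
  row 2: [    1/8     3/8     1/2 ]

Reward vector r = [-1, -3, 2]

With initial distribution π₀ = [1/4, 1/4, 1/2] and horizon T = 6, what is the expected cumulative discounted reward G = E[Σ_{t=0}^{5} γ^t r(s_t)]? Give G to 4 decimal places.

G = -2.2084

t=0: π = [0.2500, 0.2500, 0.5000], E[r] = 0.0000, γ^t·E[r] = 0.000000, running G = 0.000000
t=1: π = [0.2188, 0.3750, 0.4063], E[r] = -0.5313, γ^t·E[r] = -0.478125, running G = -0.478125
t=2: π = [0.2461, 0.3750, 0.3789], E[r] = -0.6133, γ^t·E[r] = -0.496758, running G = -0.974883
t=3: π = [0.2495, 0.3750, 0.3755], E[r] = -0.6235, γ^t·E[r] = -0.454557, running G = -1.429440
t=4: π = [0.2499, 0.3750, 0.3751], E[r] = -0.6248, γ^t·E[r] = -0.409942, running G = -1.839382
t=5: π = [0.2500, 0.3750, 0.3750], E[r] = -0.6250, γ^t·E[r] = -0.369043, running G = -2.208425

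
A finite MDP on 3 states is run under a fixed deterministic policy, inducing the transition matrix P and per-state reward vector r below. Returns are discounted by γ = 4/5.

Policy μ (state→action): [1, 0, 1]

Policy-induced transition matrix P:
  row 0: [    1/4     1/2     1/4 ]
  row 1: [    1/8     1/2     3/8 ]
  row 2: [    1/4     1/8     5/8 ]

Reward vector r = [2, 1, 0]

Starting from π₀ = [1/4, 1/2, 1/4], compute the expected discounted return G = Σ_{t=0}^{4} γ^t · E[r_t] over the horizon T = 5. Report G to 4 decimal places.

G = 2.7876

t=0: π = [0.2500, 0.5000, 0.2500], E[r] = 1.0000, γ^t·E[r] = 1.000000, running G = 1.000000
t=1: π = [0.1875, 0.4063, 0.4063], E[r] = 0.7813, γ^t·E[r] = 0.625000, running G = 1.625000
t=2: π = [0.1992, 0.3477, 0.4531], E[r] = 0.7461, γ^t·E[r] = 0.477500, running G = 2.102500
t=3: π = [0.2065, 0.3301, 0.4634], E[r] = 0.7432, γ^t·E[r] = 0.380500, running G = 2.483000
t=4: π = [0.2087, 0.3262, 0.4650], E[r] = 0.7437, γ^t·E[r] = 0.304625, running G = 2.787625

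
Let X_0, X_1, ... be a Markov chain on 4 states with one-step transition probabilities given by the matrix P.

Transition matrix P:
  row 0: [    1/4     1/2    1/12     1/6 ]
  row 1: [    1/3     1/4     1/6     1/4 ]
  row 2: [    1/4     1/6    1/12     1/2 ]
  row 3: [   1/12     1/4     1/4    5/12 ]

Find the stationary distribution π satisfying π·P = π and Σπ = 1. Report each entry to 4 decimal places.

π = [0.2198, 0.2915, 0.1621, 0.3266]

Balance equations π_j = Σ_i π_i·P[i][j]:
  π_0 = 1/4·π_0 + 1/3·π_1 + 1/4·π_2 + 1/12·π_3
  π_1 = 1/2·π_0 + 1/4·π_1 + 1/6·π_2 + 1/4·π_3
  π_2 = 1/12·π_0 + 1/6·π_1 + 1/12·π_2 + 1/4·π_3
  normalize: π_0 + π_1 + π_2 + π_3 = 1
Solving the linear system gives exactly π = [175/796, 58/199, 129/796, 65/199].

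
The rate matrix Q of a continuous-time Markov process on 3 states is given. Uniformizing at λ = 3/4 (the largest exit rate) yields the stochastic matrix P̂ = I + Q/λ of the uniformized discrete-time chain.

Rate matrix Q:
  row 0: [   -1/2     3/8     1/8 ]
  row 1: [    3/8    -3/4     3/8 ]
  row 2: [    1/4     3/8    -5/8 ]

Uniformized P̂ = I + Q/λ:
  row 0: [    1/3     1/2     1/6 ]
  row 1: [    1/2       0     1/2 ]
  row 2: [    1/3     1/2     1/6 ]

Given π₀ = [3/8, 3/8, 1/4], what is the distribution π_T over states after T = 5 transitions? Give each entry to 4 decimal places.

t=0: π = [0.3750, 0.3750, 0.2500]
t=1: π = [0.3958, 0.3125, 0.2917]
t=2: π = [0.3854, 0.3438, 0.2708]
t=3: π = [0.3906, 0.3281, 0.2813]
t=4: π = [0.3880, 0.3359, 0.2760]
t=5: π = [0.3893, 0.3320, 0.2786]

π = [0.3893, 0.3320, 0.2786]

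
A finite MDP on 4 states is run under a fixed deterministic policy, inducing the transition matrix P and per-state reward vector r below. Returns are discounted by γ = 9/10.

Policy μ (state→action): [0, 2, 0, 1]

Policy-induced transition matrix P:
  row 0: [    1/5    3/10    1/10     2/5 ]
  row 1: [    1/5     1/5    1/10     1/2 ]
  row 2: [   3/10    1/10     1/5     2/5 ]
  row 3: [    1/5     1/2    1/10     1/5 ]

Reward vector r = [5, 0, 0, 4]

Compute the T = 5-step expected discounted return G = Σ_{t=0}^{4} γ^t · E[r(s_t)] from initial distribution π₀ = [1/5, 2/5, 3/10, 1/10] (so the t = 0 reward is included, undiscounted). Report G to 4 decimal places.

G = 9.3742

t=0: π = [0.2000, 0.4000, 0.3000, 0.1000], E[r] = 1.4000, γ^t·E[r] = 1.400000, running G = 1.400000
t=1: π = [0.2300, 0.2200, 0.1300, 0.4200], E[r] = 2.8300, γ^t·E[r] = 2.547000, running G = 3.947000
t=2: π = [0.2130, 0.3360, 0.1130, 0.3380], E[r] = 2.4170, γ^t·E[r] = 1.957770, running G = 5.904770
t=3: π = [0.2113, 0.3114, 0.1113, 0.3660], E[r] = 2.5205, γ^t·E[r] = 1.837445, running G = 7.742215
t=4: π = [0.2111, 0.3198, 0.1111, 0.3579], E[r] = 2.4874, γ^t·E[r] = 1.631990, running G = 9.374204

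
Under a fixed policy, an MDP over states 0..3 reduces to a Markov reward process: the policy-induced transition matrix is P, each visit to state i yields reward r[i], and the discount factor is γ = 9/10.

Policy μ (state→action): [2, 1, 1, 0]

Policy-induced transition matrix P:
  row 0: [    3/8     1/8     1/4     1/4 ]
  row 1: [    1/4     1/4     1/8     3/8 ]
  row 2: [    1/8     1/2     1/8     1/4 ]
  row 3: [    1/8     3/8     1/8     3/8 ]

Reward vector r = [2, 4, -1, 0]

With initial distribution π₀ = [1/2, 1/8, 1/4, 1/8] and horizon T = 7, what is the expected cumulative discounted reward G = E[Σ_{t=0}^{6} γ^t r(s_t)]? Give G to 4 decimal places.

G = 7.4540

t=0: π = [0.5000, 0.1250, 0.2500, 0.1250], E[r] = 1.2500, γ^t·E[r] = 1.250000, running G = 1.250000
t=1: π = [0.2656, 0.2656, 0.1875, 0.2813], E[r] = 1.4063, γ^t·E[r] = 1.265625, running G = 2.515625
t=2: π = [0.2246, 0.2988, 0.1582, 0.3184], E[r] = 1.4863, γ^t·E[r] = 1.203926, running G = 3.719551
t=3: π = [0.2185, 0.3013, 0.1531, 0.3271], E[r] = 1.4890, γ^t·E[r] = 1.085491, running G = 4.805042
t=4: π = [0.2173, 0.3018, 0.1523, 0.3286], E[r] = 1.4897, γ^t·E[r] = 0.977362, running G = 5.782404
t=5: π = [0.2171, 0.3020, 0.1522, 0.3288], E[r] = 1.4899, γ^t·E[r] = 0.879766, running G = 6.662170
t=6: π = [0.2170, 0.3020, 0.1521, 0.3288], E[r] = 1.4899, γ^t·E[r] = 0.791808, running G = 7.453978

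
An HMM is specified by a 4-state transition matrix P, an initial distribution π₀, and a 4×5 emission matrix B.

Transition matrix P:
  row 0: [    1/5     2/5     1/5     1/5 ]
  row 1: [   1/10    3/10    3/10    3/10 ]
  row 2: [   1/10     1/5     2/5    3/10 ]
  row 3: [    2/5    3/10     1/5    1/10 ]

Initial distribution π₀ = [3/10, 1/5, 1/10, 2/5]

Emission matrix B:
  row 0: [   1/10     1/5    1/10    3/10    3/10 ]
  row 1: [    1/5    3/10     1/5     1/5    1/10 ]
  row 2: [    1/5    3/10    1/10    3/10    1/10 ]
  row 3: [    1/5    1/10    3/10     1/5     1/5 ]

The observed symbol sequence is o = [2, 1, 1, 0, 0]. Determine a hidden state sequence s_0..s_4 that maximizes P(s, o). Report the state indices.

path = [3, 1, 2, 2, 2]

t=0: δ = [3.000e-02, 4.000e-02, 1.000e-02, 1.200e-01]  (obs o_0=2)
t=1: δ = [9.600e-03, 1.080e-02, 7.200e-03, 1.200e-03]  ψ = [3, 3, 3, 1]  (obs o_1=1)
t=2: δ = [3.840e-04, 1.152e-03, 9.720e-04, 3.240e-04]  ψ = [0, 0, 1, 1]  (obs o_2=1)
t=3: δ = [1.296e-05, 6.912e-05, 7.776e-05, 6.912e-05]  ψ = [3, 1, 2, 1]  (obs o_3=0)
t=4: δ = [2.765e-06, 4.147e-06, 6.221e-06, 4.666e-06]  ψ = [3, 1, 2, 2]  (obs o_4=0)
backtrack: best end state = 2; path = [3, 1, 2, 2, 2]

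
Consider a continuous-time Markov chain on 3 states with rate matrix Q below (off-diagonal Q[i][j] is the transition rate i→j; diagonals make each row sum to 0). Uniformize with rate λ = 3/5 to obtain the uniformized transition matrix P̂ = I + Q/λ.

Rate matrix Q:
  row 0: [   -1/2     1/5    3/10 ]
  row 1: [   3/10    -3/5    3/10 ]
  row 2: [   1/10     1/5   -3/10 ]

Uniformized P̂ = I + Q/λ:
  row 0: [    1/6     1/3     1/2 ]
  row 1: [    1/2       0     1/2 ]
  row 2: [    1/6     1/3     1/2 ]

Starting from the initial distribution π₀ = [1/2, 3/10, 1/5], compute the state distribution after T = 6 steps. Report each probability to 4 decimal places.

t=0: π = [0.5000, 0.3000, 0.2000]
t=1: π = [0.2667, 0.2333, 0.5000]
t=2: π = [0.2444, 0.2556, 0.5000]
t=3: π = [0.2519, 0.2481, 0.5000]
t=4: π = [0.2494, 0.2506, 0.5000]
t=5: π = [0.2502, 0.2498, 0.5000]
t=6: π = [0.2499, 0.2501, 0.5000]

π = [0.2499, 0.2501, 0.5000]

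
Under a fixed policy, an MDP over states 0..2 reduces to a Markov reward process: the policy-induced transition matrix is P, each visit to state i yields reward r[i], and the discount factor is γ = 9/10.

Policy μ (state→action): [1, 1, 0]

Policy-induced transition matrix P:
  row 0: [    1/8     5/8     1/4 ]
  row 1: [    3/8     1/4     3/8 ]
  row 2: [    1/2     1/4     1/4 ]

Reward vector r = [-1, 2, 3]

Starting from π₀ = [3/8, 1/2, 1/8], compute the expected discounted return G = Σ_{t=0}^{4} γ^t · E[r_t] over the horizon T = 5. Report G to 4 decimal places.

G = 5.1306

t=0: π = [0.3750, 0.5000, 0.1250], E[r] = 1.0000, γ^t·E[r] = 1.000000, running G = 1.000000
t=1: π = [0.2969, 0.3906, 0.3125], E[r] = 1.4219, γ^t·E[r] = 1.279688, running G = 2.279688
t=2: π = [0.3398, 0.3613, 0.2988], E[r] = 1.2793, γ^t·E[r] = 1.036230, running G = 3.315918
t=3: π = [0.3274, 0.3774, 0.2952], E[r] = 1.3130, γ^t·E[r] = 0.957168, running G = 4.273086
t=4: π = [0.3300, 0.3728, 0.2972], E[r] = 1.3070, γ^t·E[r] = 0.857547, running G = 5.130634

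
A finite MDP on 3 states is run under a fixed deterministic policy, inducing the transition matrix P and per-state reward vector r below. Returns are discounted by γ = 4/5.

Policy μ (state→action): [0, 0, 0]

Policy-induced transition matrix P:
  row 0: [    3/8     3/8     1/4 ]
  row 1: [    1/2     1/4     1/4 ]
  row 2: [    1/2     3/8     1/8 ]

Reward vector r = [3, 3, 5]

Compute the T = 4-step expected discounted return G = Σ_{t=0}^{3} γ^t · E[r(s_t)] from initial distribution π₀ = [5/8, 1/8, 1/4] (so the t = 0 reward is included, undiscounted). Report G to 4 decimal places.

t=0: π = [0.6250, 0.1250, 0.2500], E[r] = 3.5000, γ^t·E[r] = 3.500000, running G = 3.500000
t=1: π = [0.4219, 0.3594, 0.2188], E[r] = 3.4375, γ^t·E[r] = 2.750000, running G = 6.250000
t=2: π = [0.4473, 0.3301, 0.2227], E[r] = 3.4453, γ^t·E[r] = 2.205000, running G = 8.455000
t=3: π = [0.4441, 0.3337, 0.2222], E[r] = 3.4443, γ^t·E[r] = 1.763500, running G = 10.218500

G = 10.2185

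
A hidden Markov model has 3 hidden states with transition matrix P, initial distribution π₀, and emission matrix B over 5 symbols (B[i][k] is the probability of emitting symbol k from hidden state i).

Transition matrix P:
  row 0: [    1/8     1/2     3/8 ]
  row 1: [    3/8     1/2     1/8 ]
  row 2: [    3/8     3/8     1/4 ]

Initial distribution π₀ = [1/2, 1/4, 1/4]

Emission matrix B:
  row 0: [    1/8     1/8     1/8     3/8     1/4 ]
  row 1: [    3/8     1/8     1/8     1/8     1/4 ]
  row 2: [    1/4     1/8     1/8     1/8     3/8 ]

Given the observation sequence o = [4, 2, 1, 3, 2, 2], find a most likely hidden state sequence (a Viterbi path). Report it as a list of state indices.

t=0: δ = [1.250e-01, 6.250e-02, 9.375e-02]  (obs o_0=4)
t=1: δ = [4.395e-03, 7.812e-03, 5.859e-03]  ψ = [2, 0, 0]  (obs o_1=2)
t=2: δ = [3.662e-04, 4.883e-04, 2.060e-04]  ψ = [1, 1, 0]  (obs o_2=1)
t=3: δ = [6.866e-05, 3.052e-05, 1.717e-05]  ψ = [1, 1, 0]  (obs o_3=3)
t=4: δ = [1.431e-06, 4.292e-06, 3.219e-06]  ψ = [1, 0, 0]  (obs o_4=2)
t=5: δ = [2.012e-07, 2.682e-07, 1.006e-07]  ψ = [1, 1, 2]  (obs o_5=2)
backtrack: best end state = 1; path = [0, 1, 1, 0, 1, 1]

path = [0, 1, 1, 0, 1, 1]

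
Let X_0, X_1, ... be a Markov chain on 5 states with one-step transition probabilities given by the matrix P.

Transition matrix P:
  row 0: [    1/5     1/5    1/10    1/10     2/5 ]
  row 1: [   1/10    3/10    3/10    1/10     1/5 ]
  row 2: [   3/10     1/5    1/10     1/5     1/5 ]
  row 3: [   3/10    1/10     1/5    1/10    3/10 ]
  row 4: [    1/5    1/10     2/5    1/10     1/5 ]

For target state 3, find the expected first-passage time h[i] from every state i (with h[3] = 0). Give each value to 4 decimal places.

h = [8.2101, 8.0769, 7.4260, 0.0000, 8.0251]

First-step conditioning: h[3] = 0; for i ≠ 3, h[i] = 1 + Σ_k P[i][k]·h[k].
  h[0] = 1 + 1/5·h[0] + 1/5·h[1] + 1/10·h[2] + 2/5·h[4]
  h[1] = 1 + 1/10·h[0] + 3/10·h[1] + 3/10·h[2] + 1/5·h[4]
  h[2] = 1 + 3/10·h[0] + 1/5·h[1] + 1/10·h[2] + 1/5·h[4]
  h[4] = 1 + 1/5·h[0] + 1/10·h[1] + 2/5·h[2] + 1/5·h[4]
Solving the 4×4 linear system over states ≠ 3 gives exactly h = [2775/338, 105/13, 1255/169, 0, 5425/676] (h[3] = 0 is the target).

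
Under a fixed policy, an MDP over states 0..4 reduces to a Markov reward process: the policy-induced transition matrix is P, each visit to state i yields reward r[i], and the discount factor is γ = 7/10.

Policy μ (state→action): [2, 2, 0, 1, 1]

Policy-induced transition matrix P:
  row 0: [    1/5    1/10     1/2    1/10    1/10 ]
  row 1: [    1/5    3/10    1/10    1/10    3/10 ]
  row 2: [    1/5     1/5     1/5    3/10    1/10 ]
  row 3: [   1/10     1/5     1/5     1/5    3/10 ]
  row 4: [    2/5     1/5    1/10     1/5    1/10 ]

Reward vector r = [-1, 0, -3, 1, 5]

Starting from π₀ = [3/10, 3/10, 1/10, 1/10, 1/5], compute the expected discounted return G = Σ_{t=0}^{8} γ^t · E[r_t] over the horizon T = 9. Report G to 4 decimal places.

t=0: π = [0.3000, 0.3000, 0.1000, 0.1000, 0.2000], E[r] = 0.5000, γ^t·E[r] = 0.500000, running G = 0.500000
t=1: π = [0.2300, 0.2000, 0.2400, 0.1500, 0.1800], E[r] = 0.1000, γ^t·E[r] = 0.070000, running G = 0.570000
t=2: π = [0.2210, 0.1970, 0.2310, 0.1810, 0.1700], E[r] = 0.1170, γ^t·E[r] = 0.057330, running G = 0.627330
t=3: π = [0.2159, 0.1976, 0.2296, 0.1813, 0.1756], E[r] = 0.1546, γ^t·E[r] = 0.053028, running G = 0.680358
t=4: π = [0.2170, 0.1982, 0.2275, 0.1816, 0.1758], E[r] = 0.1612, γ^t·E[r] = 0.038697, running G = 0.719055
t=5: π = [0.2170, 0.1981, 0.2277, 0.1812, 0.1760], E[r] = 0.1609, γ^t·E[r] = 0.027044, running G = 0.746099
t=6: π = [0.2171, 0.1981, 0.2277, 0.1813, 0.1759], E[r] = 0.1605, γ^t·E[r] = 0.018878, running G = 0.764977
t=7: π = [0.2170, 0.1981, 0.2277, 0.1813, 0.1759], E[r] = 0.1604, γ^t·E[r] = 0.013210, running G = 0.778187
t=8: π = [0.2170, 0.1981, 0.2277, 0.1813, 0.1759], E[r] = 0.1604, γ^t·E[r] = 0.009247, running G = 0.787435

G = 0.7874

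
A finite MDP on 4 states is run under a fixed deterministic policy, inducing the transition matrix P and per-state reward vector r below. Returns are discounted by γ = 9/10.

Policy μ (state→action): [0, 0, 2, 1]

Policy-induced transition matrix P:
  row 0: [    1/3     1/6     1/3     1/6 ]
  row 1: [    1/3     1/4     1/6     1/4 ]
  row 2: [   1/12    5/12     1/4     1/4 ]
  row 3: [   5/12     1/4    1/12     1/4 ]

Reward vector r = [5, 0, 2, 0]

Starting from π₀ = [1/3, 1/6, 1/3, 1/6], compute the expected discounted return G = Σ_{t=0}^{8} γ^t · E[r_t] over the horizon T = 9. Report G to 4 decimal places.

t=0: π = [0.3333, 0.1667, 0.3333, 0.1667], E[r] = 2.3333, γ^t·E[r] = 2.333333, running G = 2.333333
t=1: π = [0.2639, 0.2778, 0.2361, 0.2222], E[r] = 1.7917, γ^t·E[r] = 1.612500, running G = 3.945833
t=2: π = [0.2928, 0.2674, 0.2118, 0.2280], E[r] = 1.8877, γ^t·E[r] = 1.529063, running G = 5.474896
t=3: π = [0.2994, 0.2609, 0.2141, 0.2256], E[r] = 1.9252, γ^t·E[r] = 1.403438, running G = 6.878333
t=4: π = [0.2986, 0.2607, 0.2156, 0.2251], E[r] = 1.9242, γ^t·E[r] = 1.262487, running G = 8.140821
t=5: π = [0.2982, 0.2611, 0.2156, 0.2251], E[r] = 1.9222, γ^t·E[r] = 1.135053, running G = 9.275874
t=6: π = [0.2982, 0.2611, 0.2156, 0.2252], E[r] = 1.9221, γ^t·E[r] = 1.021460, running G = 10.297334
t=7: π = [0.2982, 0.2611, 0.2156, 0.2252], E[r] = 1.9221, γ^t·E[r] = 0.919354, running G = 11.216688
t=8: π = [0.2982, 0.2611, 0.2156, 0.2251], E[r] = 1.9222, γ^t·E[r] = 0.827427, running G = 12.044115

G = 12.0441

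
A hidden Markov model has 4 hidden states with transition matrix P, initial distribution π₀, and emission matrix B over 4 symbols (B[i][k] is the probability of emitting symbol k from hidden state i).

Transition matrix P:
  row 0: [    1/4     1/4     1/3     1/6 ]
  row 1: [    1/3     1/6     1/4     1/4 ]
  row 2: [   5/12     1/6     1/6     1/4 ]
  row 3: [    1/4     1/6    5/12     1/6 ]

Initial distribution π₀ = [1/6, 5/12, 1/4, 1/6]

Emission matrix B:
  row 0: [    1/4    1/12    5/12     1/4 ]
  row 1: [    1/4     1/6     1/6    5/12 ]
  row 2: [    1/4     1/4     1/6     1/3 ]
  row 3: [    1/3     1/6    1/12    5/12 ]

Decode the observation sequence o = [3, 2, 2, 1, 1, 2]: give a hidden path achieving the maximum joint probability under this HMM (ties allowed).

t=0: δ = [4.167e-02, 1.736e-01, 8.333e-02, 6.944e-02]  (obs o_0=3)
t=1: δ = [2.411e-02, 4.823e-03, 7.234e-03, 3.617e-03]  ψ = [1, 1, 1, 1]  (obs o_1=2)
t=2: δ = [2.512e-03, 1.005e-03, 1.340e-03, 3.349e-04]  ψ = [0, 0, 0, 0]  (obs o_2=2)
t=3: δ = [5.233e-05, 1.047e-04, 2.093e-04, 6.977e-05]  ψ = [0, 0, 0, 0]  (obs o_3=1)
t=4: δ = [7.268e-06, 5.814e-06, 8.721e-06, 8.721e-06]  ψ = [2, 2, 2, 2]  (obs o_4=1)
t=5: δ = [1.514e-06, 3.028e-07, 6.056e-07, 1.817e-07]  ψ = [2, 0, 3, 2]  (obs o_5=2)
backtrack: best end state = 0; path = [1, 0, 0, 2, 2, 0]

path = [1, 0, 0, 2, 2, 0]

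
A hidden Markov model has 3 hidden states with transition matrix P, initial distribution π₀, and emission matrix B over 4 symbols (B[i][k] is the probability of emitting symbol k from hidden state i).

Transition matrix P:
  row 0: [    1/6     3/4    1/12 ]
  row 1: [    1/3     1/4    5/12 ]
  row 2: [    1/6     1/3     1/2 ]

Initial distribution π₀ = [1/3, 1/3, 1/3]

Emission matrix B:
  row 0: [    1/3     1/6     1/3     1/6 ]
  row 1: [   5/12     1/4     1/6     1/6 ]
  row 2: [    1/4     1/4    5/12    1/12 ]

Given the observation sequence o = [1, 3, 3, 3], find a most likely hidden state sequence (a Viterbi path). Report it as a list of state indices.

t=0: δ = [5.556e-02, 8.333e-02, 8.333e-02]  (obs o_0=1)
t=1: δ = [4.630e-03, 6.944e-03, 3.472e-03]  ψ = [1, 0, 2]  (obs o_1=3)
t=2: δ = [3.858e-04, 5.787e-04, 2.411e-04]  ψ = [1, 0, 1]  (obs o_2=3)
t=3: δ = [3.215e-05, 4.823e-05, 2.009e-05]  ψ = [1, 0, 1]  (obs o_3=3)
backtrack: best end state = 1; path = [0, 1, 0, 1]

path = [0, 1, 0, 1]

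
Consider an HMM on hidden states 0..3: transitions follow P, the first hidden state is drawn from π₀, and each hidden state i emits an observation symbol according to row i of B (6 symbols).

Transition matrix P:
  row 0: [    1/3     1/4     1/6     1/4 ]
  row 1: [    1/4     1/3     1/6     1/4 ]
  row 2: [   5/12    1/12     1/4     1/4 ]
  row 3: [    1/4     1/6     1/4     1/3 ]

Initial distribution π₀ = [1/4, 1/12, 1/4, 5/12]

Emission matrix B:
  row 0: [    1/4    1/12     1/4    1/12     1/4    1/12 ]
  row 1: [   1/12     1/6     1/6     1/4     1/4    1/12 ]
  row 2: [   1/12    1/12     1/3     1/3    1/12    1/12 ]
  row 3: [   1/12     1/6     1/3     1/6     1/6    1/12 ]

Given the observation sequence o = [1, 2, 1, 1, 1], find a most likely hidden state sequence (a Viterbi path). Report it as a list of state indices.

path = [3, 3, 3, 3, 3]

t=0: δ = [2.083e-02, 1.389e-02, 2.083e-02, 6.944e-02]  (obs o_0=1)
t=1: δ = [4.340e-03, 1.929e-03, 5.787e-03, 7.716e-03]  ψ = [3, 3, 3, 3]  (obs o_1=2)
t=2: δ = [2.009e-04, 2.143e-04, 1.608e-04, 4.287e-04]  ψ = [2, 3, 3, 3]  (obs o_2=1)
t=3: δ = [8.931e-06, 1.191e-05, 8.931e-06, 2.381e-05]  ψ = [3, 1, 3, 3]  (obs o_3=1)
t=4: δ = [4.961e-07, 6.615e-07, 4.961e-07, 1.323e-06]  ψ = [3, 1, 3, 3]  (obs o_4=1)
backtrack: best end state = 3; path = [3, 3, 3, 3, 3]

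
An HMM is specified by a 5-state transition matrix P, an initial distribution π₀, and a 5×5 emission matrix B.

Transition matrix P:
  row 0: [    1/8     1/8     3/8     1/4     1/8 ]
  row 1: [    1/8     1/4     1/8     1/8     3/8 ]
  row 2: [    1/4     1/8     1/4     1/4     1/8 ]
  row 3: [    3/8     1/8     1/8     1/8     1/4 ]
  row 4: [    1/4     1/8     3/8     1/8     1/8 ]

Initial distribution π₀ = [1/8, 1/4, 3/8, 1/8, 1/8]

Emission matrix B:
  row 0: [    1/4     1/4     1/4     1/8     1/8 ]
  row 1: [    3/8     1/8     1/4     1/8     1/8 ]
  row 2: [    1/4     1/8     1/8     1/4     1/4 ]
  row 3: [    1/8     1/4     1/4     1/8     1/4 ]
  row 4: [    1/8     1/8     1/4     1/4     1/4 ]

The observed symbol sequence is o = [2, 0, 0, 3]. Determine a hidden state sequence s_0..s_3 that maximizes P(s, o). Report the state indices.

t=0: δ = [3.125e-02, 6.250e-02, 4.688e-02, 3.125e-02, 3.125e-02]  (obs o_0=2)
t=1: δ = [2.930e-03, 5.859e-03, 2.930e-03, 1.465e-03, 2.930e-03]  ψ = [2, 1, 0, 2, 1]  (obs o_1=0)
t=2: δ = [1.831e-04, 5.493e-04, 2.747e-04, 9.155e-05, 2.747e-04]  ψ = [1, 1, 0, 0, 1]  (obs o_2=0)
t=3: δ = [8.583e-06, 1.717e-05, 2.575e-05, 8.583e-06, 5.150e-05]  ψ = [1, 1, 4, 1, 1]  (obs o_3=3)
backtrack: best end state = 4; path = [1, 1, 1, 4]

path = [1, 1, 1, 4]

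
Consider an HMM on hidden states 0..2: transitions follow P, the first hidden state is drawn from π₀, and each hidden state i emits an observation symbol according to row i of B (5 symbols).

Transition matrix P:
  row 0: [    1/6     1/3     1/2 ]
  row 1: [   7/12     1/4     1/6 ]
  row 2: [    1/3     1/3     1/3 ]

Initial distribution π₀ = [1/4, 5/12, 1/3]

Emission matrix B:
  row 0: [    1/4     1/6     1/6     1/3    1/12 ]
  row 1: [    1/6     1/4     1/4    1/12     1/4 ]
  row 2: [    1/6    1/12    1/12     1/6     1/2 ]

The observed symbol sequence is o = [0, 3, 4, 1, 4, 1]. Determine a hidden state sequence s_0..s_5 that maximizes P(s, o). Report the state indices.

path = [1, 0, 2, 0, 2, 1]

t=0: δ = [6.250e-02, 6.944e-02, 5.556e-02]  (obs o_0=0)
t=1: δ = [1.350e-02, 1.736e-03, 5.208e-03]  ψ = [1, 0, 0]  (obs o_1=3)
t=2: δ = [1.875e-04, 1.125e-03, 3.376e-03]  ψ = [0, 0, 0]  (obs o_2=4)
t=3: δ = [1.875e-04, 2.813e-04, 9.377e-05]  ψ = [2, 2, 2]  (obs o_3=1)
t=4: δ = [1.368e-05, 1.758e-05, 4.689e-05]  ψ = [1, 1, 0]  (obs o_4=4)
t=5: δ = [2.605e-06, 3.907e-06, 1.302e-06]  ψ = [2, 2, 2]  (obs o_5=1)
backtrack: best end state = 1; path = [1, 0, 2, 0, 2, 1]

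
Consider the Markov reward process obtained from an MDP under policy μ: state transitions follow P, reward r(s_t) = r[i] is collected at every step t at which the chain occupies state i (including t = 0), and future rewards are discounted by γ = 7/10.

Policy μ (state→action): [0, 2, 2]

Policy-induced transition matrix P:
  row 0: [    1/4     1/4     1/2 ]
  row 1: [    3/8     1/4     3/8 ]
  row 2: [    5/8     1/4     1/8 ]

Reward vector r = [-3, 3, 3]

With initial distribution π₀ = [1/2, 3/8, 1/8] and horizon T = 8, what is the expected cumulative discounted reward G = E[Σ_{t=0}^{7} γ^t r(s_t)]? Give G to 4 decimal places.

G = 1.3853

t=0: π = [0.5000, 0.3750, 0.1250], E[r] = 0.0000, γ^t·E[r] = 0.000000, running G = 0.000000
t=1: π = [0.3438, 0.2500, 0.4063], E[r] = 0.9375, γ^t·E[r] = 0.656250, running G = 0.656250
t=2: π = [0.4336, 0.2500, 0.3164], E[r] = 0.3984, γ^t·E[r] = 0.195234, running G = 0.851484
t=3: π = [0.3999, 0.2500, 0.3501], E[r] = 0.6006, γ^t·E[r] = 0.206001, running G = 1.057485
t=4: π = [0.4125, 0.2500, 0.3375], E[r] = 0.5248, γ^t·E[r] = 0.126000, running G = 1.183485
t=5: π = [0.4078, 0.2500, 0.3422], E[r] = 0.5532, γ^t·E[r] = 0.092978, running G = 1.276463
t=6: π = [0.4096, 0.2500, 0.3404], E[r] = 0.5425, γ^t·E[r] = 0.063830, running G = 1.340293
t=7: π = [0.4089, 0.2500, 0.3411], E[r] = 0.5465, γ^t·E[r] = 0.045010, running G = 1.385303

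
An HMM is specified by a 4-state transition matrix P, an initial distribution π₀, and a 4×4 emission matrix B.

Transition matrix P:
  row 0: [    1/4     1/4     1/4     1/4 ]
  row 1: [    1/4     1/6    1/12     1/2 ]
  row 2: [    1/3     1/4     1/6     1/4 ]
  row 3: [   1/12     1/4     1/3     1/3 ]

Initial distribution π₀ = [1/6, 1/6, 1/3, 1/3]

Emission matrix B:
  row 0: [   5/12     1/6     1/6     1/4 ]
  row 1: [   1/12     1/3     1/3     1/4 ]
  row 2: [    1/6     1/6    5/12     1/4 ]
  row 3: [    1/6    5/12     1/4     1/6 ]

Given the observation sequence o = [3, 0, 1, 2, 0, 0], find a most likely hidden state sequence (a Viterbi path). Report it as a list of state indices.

path = [2, 0, 3, 2, 0, 0]

t=0: δ = [4.167e-02, 4.167e-02, 8.333e-02, 5.556e-02]  (obs o_0=3)
t=1: δ = [1.157e-02, 1.736e-03, 3.086e-03, 3.472e-03]  ψ = [2, 2, 3, 1]  (obs o_1=0)
t=2: δ = [4.823e-04, 9.645e-04, 4.823e-04, 1.206e-03]  ψ = [0, 0, 0, 0]  (obs o_2=1)
t=3: δ = [4.019e-05, 1.005e-04, 1.674e-04, 1.206e-04]  ψ = [1, 3, 3, 1]  (obs o_3=2)
t=4: δ = [2.326e-05, 3.489e-06, 6.698e-06, 8.372e-06]  ψ = [2, 2, 3, 1]  (obs o_4=0)
t=5: δ = [2.423e-06, 4.845e-07, 9.690e-07, 9.690e-07]  ψ = [0, 0, 0, 0]  (obs o_5=0)
backtrack: best end state = 0; path = [2, 0, 3, 2, 0, 0]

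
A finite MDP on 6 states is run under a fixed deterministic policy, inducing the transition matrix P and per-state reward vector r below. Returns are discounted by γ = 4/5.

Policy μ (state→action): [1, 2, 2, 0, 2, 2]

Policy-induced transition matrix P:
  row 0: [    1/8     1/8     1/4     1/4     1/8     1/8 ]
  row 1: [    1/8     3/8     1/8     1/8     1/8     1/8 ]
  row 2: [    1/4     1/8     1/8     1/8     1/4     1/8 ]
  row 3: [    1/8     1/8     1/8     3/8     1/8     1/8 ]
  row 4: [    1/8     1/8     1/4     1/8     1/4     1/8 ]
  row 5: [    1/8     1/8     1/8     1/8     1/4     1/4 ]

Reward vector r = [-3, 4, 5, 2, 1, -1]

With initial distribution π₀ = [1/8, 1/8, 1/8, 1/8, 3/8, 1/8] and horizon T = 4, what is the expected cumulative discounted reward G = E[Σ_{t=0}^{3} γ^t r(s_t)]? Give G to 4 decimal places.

G = 4.1908

t=0: π = [0.1250, 0.1250, 0.1250, 0.1250, 0.3750, 0.1250], E[r] = 1.2500, γ^t·E[r] = 1.250000, running G = 1.250000
t=1: π = [0.1406, 0.1563, 0.1875, 0.1719, 0.2031, 0.1406], E[r] = 1.5469, γ^t·E[r] = 1.237500, running G = 2.487500
t=2: π = [0.1484, 0.1641, 0.1680, 0.1855, 0.1914, 0.1426], E[r] = 1.4707, γ^t·E[r] = 0.941250, running G = 3.428750
t=3: π = [0.1460, 0.1660, 0.1675, 0.1899, 0.1877, 0.1428], E[r] = 1.4883, γ^t·E[r] = 0.762000, running G = 4.190750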